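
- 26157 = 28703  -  54860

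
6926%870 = 836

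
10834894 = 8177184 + 2657710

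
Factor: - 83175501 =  -3^1*1877^1*14771^1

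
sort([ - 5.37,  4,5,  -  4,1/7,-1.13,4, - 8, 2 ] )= [ - 8 ,  -  5.37 ,-4, -1.13,  1/7,2,4,  4,5] 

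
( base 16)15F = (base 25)e1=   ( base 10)351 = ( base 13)210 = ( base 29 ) c3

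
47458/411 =47458/411 = 115.47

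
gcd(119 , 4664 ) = 1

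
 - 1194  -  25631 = -26825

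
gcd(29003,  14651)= 299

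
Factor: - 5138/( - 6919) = 2^1*7^1*11^( - 1)*17^( - 1)* 37^(-1)*367^1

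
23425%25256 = 23425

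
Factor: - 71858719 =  - 43^1*1671133^1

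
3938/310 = 12 + 109/155 = 12.70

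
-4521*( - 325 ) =1469325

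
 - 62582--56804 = - 5778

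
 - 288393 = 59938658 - 60227051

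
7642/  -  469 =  - 7642/469  =  - 16.29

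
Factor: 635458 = 2^1*317729^1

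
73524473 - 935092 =72589381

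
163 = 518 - 355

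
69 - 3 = 66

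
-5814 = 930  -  6744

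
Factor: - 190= -2^1*5^1 * 19^1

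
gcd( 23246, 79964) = 2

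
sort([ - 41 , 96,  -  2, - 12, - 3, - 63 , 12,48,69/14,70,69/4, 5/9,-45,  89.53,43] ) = [-63, - 45, - 41,  -  12, - 3, - 2,5/9,69/14  ,  12, 69/4,43, 48,70,89.53,96 ]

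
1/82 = 1/82 = 0.01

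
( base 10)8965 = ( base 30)9SP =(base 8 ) 21405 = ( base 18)19c1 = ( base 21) K6J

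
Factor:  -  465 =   -  3^1*5^1* 31^1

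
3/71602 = 3/71602 = 0.00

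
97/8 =12 + 1/8=12.12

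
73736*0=0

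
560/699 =560/699 = 0.80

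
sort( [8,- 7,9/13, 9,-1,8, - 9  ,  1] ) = [ -9, - 7, - 1,9/13,1, 8, 8,9] 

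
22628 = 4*5657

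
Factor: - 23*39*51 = - 3^2*13^1*17^1*23^1 = -45747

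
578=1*578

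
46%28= 18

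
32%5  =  2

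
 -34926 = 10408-45334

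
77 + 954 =1031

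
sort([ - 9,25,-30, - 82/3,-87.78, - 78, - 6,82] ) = [ -87.78, - 78, - 30, - 82/3, - 9, - 6,25,  82 ] 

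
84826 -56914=27912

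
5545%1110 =1105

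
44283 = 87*509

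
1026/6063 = 342/2021 = 0.17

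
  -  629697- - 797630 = 167933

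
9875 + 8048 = 17923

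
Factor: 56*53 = 2^3* 7^1*53^1 = 2968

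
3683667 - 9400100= - 5716433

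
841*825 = 693825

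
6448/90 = 71 + 29/45 = 71.64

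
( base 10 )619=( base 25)OJ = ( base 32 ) jb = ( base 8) 1153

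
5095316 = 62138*82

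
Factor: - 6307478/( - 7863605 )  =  2^1 *5^ ( - 1) *17^ ( - 1)*71^( - 1 ) * 1303^ ( - 1)* 3153739^1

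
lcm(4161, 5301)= 386973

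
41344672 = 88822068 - 47477396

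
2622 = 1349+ 1273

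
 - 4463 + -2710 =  - 7173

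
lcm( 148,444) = 444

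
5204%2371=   462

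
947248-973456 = -26208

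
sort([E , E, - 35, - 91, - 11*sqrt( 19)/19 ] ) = [ - 91,- 35, - 11*sqrt( 19) /19 , E,E]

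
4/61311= 4/61311 = 0.00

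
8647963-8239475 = 408488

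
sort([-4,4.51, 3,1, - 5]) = [ - 5, - 4,1,3,4.51 ]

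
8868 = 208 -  -8660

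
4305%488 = 401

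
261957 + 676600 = 938557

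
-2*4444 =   -  8888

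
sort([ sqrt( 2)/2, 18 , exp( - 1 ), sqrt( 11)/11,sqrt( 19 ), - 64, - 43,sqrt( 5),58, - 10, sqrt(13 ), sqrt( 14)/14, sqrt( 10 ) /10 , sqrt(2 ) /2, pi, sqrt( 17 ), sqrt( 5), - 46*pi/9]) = [ - 64, - 43, - 46*pi/9, - 10, sqrt( 14)/14, sqrt( 11 )/11,sqrt( 10)/10, exp(  -  1), sqrt(2)/2,sqrt( 2 ) /2, sqrt(5), sqrt(5), pi, sqrt( 13), sqrt( 17 ),sqrt( 19), 18,  58]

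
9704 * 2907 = 28209528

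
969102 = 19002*51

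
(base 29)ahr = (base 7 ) 35015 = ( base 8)21342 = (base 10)8930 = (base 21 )k55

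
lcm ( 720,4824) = 48240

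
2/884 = 1/442 = 0.00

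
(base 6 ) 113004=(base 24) gl4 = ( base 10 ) 9724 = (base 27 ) d94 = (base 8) 22774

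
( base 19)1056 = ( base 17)1717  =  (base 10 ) 6960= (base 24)C20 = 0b1101100110000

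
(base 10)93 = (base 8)135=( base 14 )69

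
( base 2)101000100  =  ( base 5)2244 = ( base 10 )324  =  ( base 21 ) F9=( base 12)230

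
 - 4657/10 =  - 4657/10 = - 465.70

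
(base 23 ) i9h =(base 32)9GI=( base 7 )40262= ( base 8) 23022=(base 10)9746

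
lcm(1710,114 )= 1710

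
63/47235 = 21/15745 = 0.00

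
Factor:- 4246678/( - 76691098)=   11^(-1 )*53^1 * 1249^ ( - 1 )*2791^( - 1)*40063^1 = 2123339/38345549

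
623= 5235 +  - 4612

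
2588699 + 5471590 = 8060289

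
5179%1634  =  277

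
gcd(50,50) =50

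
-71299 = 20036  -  91335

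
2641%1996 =645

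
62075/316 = 62075/316 = 196.44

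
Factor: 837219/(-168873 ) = -181^( - 1)*311^(-1)*279073^1 = - 279073/56291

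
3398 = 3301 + 97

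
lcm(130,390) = 390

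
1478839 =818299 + 660540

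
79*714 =56406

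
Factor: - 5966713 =-1801^1*3313^1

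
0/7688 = 0 = 0.00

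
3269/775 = 4 + 169/775 = 4.22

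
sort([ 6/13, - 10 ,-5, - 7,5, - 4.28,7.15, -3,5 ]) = [ - 10, - 7, - 5, - 4.28, - 3 , 6/13 , 5,5, 7.15 ] 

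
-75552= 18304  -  93856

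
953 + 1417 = 2370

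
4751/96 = 4751/96 = 49.49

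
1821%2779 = 1821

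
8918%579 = 233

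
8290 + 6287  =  14577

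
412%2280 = 412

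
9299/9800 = 9299/9800= 0.95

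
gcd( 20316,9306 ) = 6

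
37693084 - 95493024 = -57799940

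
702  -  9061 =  - 8359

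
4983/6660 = 1661/2220 = 0.75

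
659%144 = 83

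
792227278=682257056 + 109970222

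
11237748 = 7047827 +4189921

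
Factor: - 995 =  - 5^1*199^1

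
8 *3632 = 29056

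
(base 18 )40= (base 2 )1001000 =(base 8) 110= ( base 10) 72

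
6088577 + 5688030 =11776607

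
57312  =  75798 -18486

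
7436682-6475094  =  961588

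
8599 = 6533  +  2066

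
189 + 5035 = 5224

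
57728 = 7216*8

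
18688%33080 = 18688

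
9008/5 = 1801 + 3/5 = 1801.60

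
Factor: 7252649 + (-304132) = 6948517^1 = 6948517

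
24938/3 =24938/3= 8312.67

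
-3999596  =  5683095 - 9682691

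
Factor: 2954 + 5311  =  3^1*5^1*19^1  *29^1 = 8265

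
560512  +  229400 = 789912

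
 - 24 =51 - 75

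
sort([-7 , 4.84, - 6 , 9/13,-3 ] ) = [ - 7, - 6, - 3, 9/13, 4.84]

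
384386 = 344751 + 39635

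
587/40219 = 587/40219 = 0.01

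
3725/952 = 3 + 869/952 = 3.91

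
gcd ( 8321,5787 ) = 1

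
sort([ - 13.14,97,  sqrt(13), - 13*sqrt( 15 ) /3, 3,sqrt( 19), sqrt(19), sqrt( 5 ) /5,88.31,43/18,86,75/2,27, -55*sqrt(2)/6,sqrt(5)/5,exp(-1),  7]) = [  -  13*sqrt( 15)/3, -13.14,-55*sqrt( 2 ) /6,exp(  -  1 ), sqrt(5) /5,sqrt(5)/5,43/18,3,  sqrt(13 ), sqrt ( 19),sqrt(19 ),7 , 27,75/2 , 86,88.31,97 ] 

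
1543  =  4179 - 2636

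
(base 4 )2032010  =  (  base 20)12ec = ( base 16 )2384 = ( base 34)7TE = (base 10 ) 9092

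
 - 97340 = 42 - 97382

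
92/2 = 46  =  46.00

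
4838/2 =2419 = 2419.00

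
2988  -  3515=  - 527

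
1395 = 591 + 804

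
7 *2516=17612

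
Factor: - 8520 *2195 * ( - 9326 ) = 174409256400 = 2^4*3^1*5^2*71^1 * 439^1 * 4663^1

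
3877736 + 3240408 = 7118144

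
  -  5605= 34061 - 39666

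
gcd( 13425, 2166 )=3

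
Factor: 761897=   761897^1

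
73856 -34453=39403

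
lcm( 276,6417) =25668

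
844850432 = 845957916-1107484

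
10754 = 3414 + 7340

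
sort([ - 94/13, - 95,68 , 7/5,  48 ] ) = [ - 95 , - 94/13,7/5, 48,68 ]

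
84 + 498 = 582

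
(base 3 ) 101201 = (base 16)121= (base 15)144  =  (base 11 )243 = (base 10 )289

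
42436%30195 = 12241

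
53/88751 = 53/88751  =  0.00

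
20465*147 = 3008355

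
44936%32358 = 12578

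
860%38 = 24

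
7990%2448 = 646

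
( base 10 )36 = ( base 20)1g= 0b100100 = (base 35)11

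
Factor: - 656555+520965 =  - 135590 = -2^1*5^1*7^1*13^1*149^1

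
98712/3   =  32904= 32904.00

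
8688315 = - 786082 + 9474397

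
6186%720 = 426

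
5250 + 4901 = 10151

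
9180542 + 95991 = 9276533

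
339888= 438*776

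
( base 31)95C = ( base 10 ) 8816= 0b10001001110000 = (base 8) 21160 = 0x2270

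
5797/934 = 6 + 193/934 = 6.21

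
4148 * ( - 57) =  - 236436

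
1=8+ - 7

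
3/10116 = 1/3372 = 0.00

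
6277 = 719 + 5558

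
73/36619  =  73/36619 = 0.00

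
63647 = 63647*1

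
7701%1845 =321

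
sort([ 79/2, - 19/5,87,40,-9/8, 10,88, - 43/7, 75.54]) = [-43/7, - 19/5 ,  -  9/8,10, 79/2,40,75.54,87,88]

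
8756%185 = 61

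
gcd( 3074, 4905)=1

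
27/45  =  3/5 = 0.60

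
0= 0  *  15663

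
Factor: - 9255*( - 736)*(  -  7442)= - 2^6*3^1*5^1 * 23^1 * 61^2*617^1 = - 50692522560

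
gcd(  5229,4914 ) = 63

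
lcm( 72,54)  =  216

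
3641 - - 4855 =8496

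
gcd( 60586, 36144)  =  2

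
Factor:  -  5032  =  - 2^3*17^1*37^1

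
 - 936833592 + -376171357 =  - 1313004949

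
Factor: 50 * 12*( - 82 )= - 2^4*3^1*5^2*41^1 = -49200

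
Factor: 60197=17^1*3541^1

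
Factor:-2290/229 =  - 2^1* 5^1 = -  10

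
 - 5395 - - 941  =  -4454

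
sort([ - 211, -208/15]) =[ - 211, - 208/15] 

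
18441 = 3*6147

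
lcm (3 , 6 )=6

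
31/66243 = 31/66243 = 0.00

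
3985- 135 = 3850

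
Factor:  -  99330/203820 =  - 77/158 = - 2^ (-1 )*  7^1 * 11^1*79^( - 1)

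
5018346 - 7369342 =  - 2350996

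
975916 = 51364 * 19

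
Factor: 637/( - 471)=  - 3^( - 1 ) * 7^2 *13^1*  157^(-1) 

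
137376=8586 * 16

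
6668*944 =6294592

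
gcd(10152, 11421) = 1269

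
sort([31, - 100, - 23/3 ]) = [ - 100, - 23/3, 31 ]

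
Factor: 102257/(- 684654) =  - 2^(-1)*3^(-1 )*53^( - 1 )*293^1*349^1*2153^(-1 )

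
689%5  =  4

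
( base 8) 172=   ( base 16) 7a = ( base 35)3H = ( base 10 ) 122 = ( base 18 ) 6e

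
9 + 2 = 11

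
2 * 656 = 1312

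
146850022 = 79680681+67169341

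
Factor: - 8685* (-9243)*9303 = 746802557865 = 3^5*5^1*7^1*13^1*79^1 * 193^1*443^1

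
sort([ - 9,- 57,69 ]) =[ - 57,-9,69]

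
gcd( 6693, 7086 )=3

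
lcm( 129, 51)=2193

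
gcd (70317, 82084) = 1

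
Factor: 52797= 3^1 * 17599^1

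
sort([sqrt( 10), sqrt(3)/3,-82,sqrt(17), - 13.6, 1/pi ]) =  [ - 82, - 13.6, 1/pi, sqrt ( 3 ) /3,sqrt (10),sqrt(17) ] 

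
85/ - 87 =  - 85/87 = -  0.98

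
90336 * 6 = 542016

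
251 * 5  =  1255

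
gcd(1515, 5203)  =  1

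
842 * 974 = 820108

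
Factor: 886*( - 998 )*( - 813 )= 718877364  =  2^2*3^1*271^1* 443^1*499^1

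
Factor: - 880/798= - 2^3*3^( -1)*5^1*7^( - 1)*11^1*19^( - 1) = -  440/399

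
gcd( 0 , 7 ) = 7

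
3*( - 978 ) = - 2934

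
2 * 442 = 884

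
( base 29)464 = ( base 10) 3542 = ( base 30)3S2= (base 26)566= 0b110111010110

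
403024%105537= 86413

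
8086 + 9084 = 17170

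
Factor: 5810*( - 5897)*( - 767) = 2^1*5^1 * 7^1*13^1 * 59^1*83^1*5897^1 = 26278624190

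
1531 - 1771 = - 240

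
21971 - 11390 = 10581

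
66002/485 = 136 + 42/485= 136.09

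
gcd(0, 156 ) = 156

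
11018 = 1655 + 9363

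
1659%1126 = 533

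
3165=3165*1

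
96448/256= 1507/4 = 376.75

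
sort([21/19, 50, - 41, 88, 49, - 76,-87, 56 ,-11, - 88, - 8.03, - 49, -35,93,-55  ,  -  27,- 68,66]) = [ - 88 , - 87, - 76, - 68, - 55,-49,-41,-35, -27,  -  11 , - 8.03,21/19, 49, 50 , 56, 66, 88,93 ]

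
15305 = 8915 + 6390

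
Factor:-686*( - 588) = 2^3*3^1*7^5  =  403368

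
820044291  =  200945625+619098666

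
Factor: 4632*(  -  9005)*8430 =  - 351625078800=- 2^4 * 3^2*5^2*193^1*281^1*1801^1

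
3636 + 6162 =9798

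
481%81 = 76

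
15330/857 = 15330/857= 17.89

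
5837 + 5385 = 11222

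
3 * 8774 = 26322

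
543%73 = 32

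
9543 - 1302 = 8241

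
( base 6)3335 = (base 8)1413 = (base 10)779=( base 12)54B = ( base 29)qp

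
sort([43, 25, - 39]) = [ - 39, 25, 43 ] 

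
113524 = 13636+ 99888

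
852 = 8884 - 8032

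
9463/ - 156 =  - 61 + 53/156 = - 60.66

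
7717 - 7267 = 450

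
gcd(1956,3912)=1956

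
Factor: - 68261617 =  - 68261617^1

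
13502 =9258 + 4244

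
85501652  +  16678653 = 102180305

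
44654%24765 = 19889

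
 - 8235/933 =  - 9+54/311 = -  8.83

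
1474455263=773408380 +701046883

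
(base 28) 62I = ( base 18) ed8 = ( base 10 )4778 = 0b1001010101010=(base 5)123103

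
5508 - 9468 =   -  3960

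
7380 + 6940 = 14320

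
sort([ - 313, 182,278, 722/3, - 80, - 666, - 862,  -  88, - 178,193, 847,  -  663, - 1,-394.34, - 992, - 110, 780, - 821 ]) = [ - 992, - 862,-821  ,  -  666, -663  ,  -  394.34, - 313, - 178,-110,  -  88,- 80,-1, 182, 193,722/3 , 278, 780, 847]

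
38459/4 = 9614 + 3/4  =  9614.75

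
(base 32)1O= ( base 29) 1r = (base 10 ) 56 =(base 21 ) 2e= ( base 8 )70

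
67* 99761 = 6683987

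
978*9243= 9039654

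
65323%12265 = 3998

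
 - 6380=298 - 6678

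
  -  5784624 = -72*80342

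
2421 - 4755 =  - 2334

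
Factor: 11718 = 2^1*3^3 * 7^1*31^1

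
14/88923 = 14/88923 = 0.00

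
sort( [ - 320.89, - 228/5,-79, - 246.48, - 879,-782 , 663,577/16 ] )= [ - 879, - 782, - 320.89, - 246.48, - 79, - 228/5,577/16,663]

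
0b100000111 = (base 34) 7P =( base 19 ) dg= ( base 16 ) 107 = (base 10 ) 263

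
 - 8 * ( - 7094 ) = 56752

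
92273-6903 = 85370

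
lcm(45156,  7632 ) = 541872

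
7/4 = 1 + 3/4 =1.75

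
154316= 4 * 38579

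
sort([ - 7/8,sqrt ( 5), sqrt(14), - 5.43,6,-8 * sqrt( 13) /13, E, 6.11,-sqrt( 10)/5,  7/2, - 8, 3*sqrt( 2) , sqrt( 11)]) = [ - 8, - 5.43,-8*sqrt ( 13)/13, - 7/8, - sqrt (10 ) /5, sqrt( 5 ), E, sqrt (11) , 7/2  ,  sqrt( 14 ), 3*sqrt( 2) , 6, 6.11]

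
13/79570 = 13/79570 = 0.00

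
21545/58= 371 + 27/58 = 371.47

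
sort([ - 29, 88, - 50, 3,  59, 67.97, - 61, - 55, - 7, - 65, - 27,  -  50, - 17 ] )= [ - 65, - 61, - 55, - 50, -50, - 29, - 27, - 17, - 7, 3, 59,  67.97,88]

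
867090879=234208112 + 632882767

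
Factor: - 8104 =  - 2^3* 1013^1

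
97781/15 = 97781/15 = 6518.73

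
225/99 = 2 + 3/11=2.27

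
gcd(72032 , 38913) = 1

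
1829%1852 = 1829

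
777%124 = 33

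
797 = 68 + 729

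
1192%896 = 296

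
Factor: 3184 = 2^4 * 199^1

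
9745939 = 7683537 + 2062402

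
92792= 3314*28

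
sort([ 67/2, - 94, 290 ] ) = [-94, 67/2, 290 ] 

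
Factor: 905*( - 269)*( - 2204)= 536552780=2^2*5^1* 19^1*29^1*181^1*269^1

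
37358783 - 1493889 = 35864894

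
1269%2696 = 1269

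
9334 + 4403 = 13737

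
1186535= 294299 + 892236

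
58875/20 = 11775/4 = 2943.75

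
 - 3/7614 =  - 1+2537/2538 = - 0.00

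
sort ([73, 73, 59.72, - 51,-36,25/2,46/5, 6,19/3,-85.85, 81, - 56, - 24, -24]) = [ - 85.85, - 56, - 51, - 36, - 24, - 24,6,19/3,46/5 , 25/2, 59.72,73 , 73,81]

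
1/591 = 1/591 = 0.00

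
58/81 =58/81 = 0.72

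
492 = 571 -79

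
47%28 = 19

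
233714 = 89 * 2626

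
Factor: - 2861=  -  2861^1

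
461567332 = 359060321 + 102507011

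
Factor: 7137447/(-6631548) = -2^( - 2)*7^( - 1 ) * 11^( - 1)*7177^(  -  1 )*2379149^1 = - 2379149/2210516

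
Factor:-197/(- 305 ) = 5^ ( - 1 )*61^( - 1)*197^1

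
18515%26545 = 18515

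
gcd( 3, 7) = 1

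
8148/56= 291/2 = 145.50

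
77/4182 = 77/4182 = 0.02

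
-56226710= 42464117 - 98690827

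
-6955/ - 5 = 1391/1 = 1391.00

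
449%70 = 29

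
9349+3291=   12640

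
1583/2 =791 + 1/2 = 791.50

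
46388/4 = 11597 = 11597.00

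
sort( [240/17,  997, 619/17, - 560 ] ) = [ - 560 , 240/17, 619/17,  997 ] 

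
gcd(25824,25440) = 96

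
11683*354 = 4135782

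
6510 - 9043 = -2533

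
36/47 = 36/47  =  0.77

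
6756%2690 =1376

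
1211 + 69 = 1280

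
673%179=136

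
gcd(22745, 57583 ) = 1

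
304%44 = 40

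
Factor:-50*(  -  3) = 2^1*3^1*5^2 = 150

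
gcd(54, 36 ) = 18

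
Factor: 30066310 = 2^1*5^1 * 3006631^1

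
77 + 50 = 127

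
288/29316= 24/2443 = 0.01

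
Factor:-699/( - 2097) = 3^(- 1) = 1/3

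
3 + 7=10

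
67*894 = 59898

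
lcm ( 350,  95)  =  6650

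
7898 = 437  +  7461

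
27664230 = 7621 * 3630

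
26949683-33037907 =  - 6088224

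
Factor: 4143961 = 4143961^1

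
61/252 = 61/252=0.24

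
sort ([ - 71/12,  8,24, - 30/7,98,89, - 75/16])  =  [ - 71/12, - 75/16,-30/7,8,24,89,98]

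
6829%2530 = 1769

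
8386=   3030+5356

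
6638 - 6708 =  - 70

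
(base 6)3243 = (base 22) 1bl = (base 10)747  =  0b1011101011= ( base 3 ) 1000200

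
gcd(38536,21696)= 8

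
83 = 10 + 73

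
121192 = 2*60596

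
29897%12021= 5855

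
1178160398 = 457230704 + 720929694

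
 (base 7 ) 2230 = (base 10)805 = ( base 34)nn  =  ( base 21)1h7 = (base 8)1445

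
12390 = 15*826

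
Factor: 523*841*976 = 429286768 = 2^4*29^2 * 61^1*523^1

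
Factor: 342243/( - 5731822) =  - 2^( - 1)*3^2*11^1*17^( - 1)*263^(  -  1 )*641^( - 1)*3457^1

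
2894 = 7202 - 4308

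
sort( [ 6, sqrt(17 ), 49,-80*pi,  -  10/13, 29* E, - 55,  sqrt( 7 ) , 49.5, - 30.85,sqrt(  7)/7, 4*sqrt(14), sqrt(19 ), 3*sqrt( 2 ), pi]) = [ - 80*pi, - 55,- 30.85, - 10/13,  sqrt(7 ) /7,sqrt ( 7 ) , pi,sqrt(17),3*sqrt( 2), sqrt(19 ), 6, 4*sqrt(14 ) , 49,49.5,29*E] 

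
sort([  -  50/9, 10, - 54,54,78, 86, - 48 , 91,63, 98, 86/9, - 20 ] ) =[ - 54, - 48, - 20, - 50/9, 86/9 , 10,  54, 63,78, 86,91, 98]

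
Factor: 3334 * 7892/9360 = 3288991/1170 = 2^( - 1)*3^ (-2)*5^( - 1)*13^( -1 ) * 1667^1*1973^1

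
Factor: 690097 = 173^1*3989^1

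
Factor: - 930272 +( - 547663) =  - 3^2*5^1*32843^1=- 1477935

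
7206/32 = 3603/16 = 225.19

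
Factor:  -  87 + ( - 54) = -3^1*47^1 = - 141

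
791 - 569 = 222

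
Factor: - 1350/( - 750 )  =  9/5 = 3^2 *5^(-1) 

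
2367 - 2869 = - 502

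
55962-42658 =13304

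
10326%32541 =10326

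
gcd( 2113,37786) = 1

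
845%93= 8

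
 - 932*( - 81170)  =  75650440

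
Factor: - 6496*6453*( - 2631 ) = 110288068128 = 2^5 * 3^4*7^1*29^1*239^1*877^1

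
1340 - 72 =1268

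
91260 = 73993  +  17267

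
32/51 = 32/51= 0.63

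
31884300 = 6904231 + 24980069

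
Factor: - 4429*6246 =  -2^1  *  3^2*43^1*103^1 * 347^1  =  - 27663534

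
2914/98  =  29 + 36/49=29.73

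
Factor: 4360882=2^1*613^1*3557^1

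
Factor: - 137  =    -  137^1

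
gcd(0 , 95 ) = 95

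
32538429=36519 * 891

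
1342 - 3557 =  - 2215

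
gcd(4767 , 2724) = 681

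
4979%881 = 574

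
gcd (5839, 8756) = 1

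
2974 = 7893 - 4919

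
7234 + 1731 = 8965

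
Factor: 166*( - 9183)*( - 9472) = 2^9*3^1 * 37^1  *  83^1*3061^1 = 14438908416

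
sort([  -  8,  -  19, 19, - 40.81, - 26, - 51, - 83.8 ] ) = [ - 83.8, - 51, - 40.81, - 26, - 19,  -  8,19 ]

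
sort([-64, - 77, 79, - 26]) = [ - 77,  -  64,-26,  79 ] 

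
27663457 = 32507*851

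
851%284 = 283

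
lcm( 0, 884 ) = 0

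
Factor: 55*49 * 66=2^1*3^1*5^1*7^2*11^2 = 177870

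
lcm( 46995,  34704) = 2255760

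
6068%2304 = 1460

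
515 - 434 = 81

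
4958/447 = 11 + 41/447 =11.09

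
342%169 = 4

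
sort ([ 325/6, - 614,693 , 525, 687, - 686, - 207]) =[ - 686, - 614, - 207,  325/6 , 525, 687,693 ]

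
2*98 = 196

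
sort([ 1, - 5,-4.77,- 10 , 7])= [ - 10, - 5, - 4.77, 1, 7]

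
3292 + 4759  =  8051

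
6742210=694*9715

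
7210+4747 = 11957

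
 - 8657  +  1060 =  - 7597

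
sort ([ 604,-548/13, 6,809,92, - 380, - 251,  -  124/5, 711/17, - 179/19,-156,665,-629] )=[ - 629,-380,- 251, - 156, - 548/13,-124/5 , - 179/19, 6,711/17, 92, 604,  665, 809 ]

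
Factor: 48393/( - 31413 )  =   -3^1*19^1*37^(-1 ) =- 57/37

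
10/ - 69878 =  -5/34939 = - 0.00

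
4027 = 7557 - 3530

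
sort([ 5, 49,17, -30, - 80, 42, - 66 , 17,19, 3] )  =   [ - 80,-66, - 30,  3, 5 , 17,17, 19,42,  49 ]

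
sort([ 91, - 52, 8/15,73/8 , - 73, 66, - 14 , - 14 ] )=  [ - 73,-52 ,-14,-14, 8/15,73/8,66,91]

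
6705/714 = 9 +93/238 = 9.39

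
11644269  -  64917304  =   - 53273035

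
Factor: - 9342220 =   -  2^2 * 5^1 *251^1* 1861^1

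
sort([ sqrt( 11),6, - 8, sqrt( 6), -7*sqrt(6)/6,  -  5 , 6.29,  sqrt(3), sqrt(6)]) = [ - 8, - 5, - 7 * sqrt(6)/6, sqrt(3), sqrt(6) , sqrt (6), sqrt(11 ),6 , 6.29]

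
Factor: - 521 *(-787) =410027 = 521^1 * 787^1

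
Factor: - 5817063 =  - 3^1*7^1 * 277003^1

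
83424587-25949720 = 57474867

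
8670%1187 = 361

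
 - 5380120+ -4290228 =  - 9670348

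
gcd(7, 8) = 1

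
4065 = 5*813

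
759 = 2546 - 1787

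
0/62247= 0 = 0.00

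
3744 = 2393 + 1351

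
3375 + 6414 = 9789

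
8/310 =4/155 = 0.03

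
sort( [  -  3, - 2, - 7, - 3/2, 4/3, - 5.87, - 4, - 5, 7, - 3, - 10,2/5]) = [ - 10, - 7, - 5.87, - 5, - 4,-3, - 3 , - 2,-3/2, 2/5,4/3, 7]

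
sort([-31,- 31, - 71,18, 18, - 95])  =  [ -95,  -  71,-31, - 31, 18, 18]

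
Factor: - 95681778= -2^1 *3^1 * 37^1 * 430999^1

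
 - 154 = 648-802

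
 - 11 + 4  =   - 7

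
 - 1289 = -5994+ 4705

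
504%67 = 35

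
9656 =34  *284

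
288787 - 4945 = 283842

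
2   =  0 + 2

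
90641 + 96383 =187024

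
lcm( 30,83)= 2490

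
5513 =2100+3413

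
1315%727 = 588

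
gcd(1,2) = 1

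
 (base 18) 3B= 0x41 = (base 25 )2F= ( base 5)230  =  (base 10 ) 65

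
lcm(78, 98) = 3822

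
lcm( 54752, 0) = 0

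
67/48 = 67/48 = 1.40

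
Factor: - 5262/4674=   -  877/779  =  -  19^(-1 )*41^( - 1)*877^1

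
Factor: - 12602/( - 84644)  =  6301/42322=2^( - 1 ) * 7^( - 1 )*3023^(  -  1)*6301^1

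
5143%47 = 20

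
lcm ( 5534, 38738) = 38738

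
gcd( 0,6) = 6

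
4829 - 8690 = -3861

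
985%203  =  173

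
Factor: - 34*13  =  -442 = - 2^1*13^1*17^1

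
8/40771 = 8/40771 = 0.00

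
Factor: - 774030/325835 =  - 2^1*3^1 * 25801^1*65167^( - 1) = - 154806/65167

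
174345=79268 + 95077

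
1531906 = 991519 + 540387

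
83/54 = 83/54 = 1.54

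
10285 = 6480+3805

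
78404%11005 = 1369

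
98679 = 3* 32893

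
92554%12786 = 3052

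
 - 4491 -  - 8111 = 3620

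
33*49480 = 1632840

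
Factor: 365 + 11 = 376 =2^3*47^1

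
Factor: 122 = 2^1* 61^1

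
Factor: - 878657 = - 13^1 * 67589^1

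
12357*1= 12357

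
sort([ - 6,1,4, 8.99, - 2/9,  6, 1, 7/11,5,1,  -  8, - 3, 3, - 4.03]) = [ - 8, - 6,  -  4.03, - 3, - 2/9,7/11,1,1, 1,3,4,  5,6 , 8.99]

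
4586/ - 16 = - 287 + 3/8=- 286.62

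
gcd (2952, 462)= 6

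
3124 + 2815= 5939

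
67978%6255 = 5428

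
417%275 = 142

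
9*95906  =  863154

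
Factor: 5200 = 2^4 * 5^2*13^1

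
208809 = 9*23201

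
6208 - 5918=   290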